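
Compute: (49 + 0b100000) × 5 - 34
Convert 0b100000 (binary) → 32 (decimal)
Expression in decimal: (49 + 32) × 5 - 34
Parentheses first: 49 + 32 = 81
Multiply: 81 × 5 = 405
Subtract: 405 - 34 = 371
371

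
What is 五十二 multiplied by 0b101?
Convert 五十二 (Chinese numeral) → 5×10 + 2 = 52 (decimal)
Convert 0b101 (binary) → 4 + 1 = 5 (decimal)
Compute 52 × 5 = 260
260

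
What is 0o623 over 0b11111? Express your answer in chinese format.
Convert 0o623 (octal) → 6×64 + 2×8 + 3 = 403 (decimal)
Convert 0b11111 (binary) → 16 + 8 + 4 + 2 + 1 = 31 (decimal)
Compute 403 ÷ 31 = 13
Convert 13 (decimal) → 13 = 1×10 + 3 → 十三 (Chinese numeral)
十三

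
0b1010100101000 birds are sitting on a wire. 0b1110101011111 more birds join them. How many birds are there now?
Convert 0b1010100101000 (binary) → 4096 + 1024 + 256 + 32 + 8 = 5416 (decimal)
Convert 0b1110101011111 (binary) → 4096 + 2048 + 1024 + 256 + 64 + 16 + 8 + 4 + 2 + 1 = 7519 (decimal)
Compute 5416 + 7519 = 12935
12935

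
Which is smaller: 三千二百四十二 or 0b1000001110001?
Convert 三千二百四十二 (Chinese numeral) → 3×1000 + 2×100 + 4×10 + 2 = 3242 (decimal)
Convert 0b1000001110001 (binary) → 4096 + 64 + 32 + 16 + 1 = 4209 (decimal)
Compare 3242 vs 4209: smaller = 3242
3242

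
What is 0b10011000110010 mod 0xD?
Convert 0b10011000110010 (binary) → 8192 + 1024 + 512 + 32 + 16 + 2 = 9778 (decimal)
Convert 0xD (hexadecimal) → 13 (decimal)
Compute 9778 mod 13 = 2
2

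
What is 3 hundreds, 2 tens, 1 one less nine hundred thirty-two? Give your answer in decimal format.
Convert 3 hundreds, 2 tens, 1 one (place-value notation) → 3×100 + 2×10 + 1 = 321 (decimal)
Convert nine hundred thirty-two (English words) → 9×100 + 32 = 932 (decimal)
Compute 321 - 932 = -611
-611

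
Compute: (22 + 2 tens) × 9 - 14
Convert 2 tens (place-value notation) → 2×10 = 20 (decimal)
Expression in decimal: (22 + 20) × 9 - 14
Parentheses first: 22 + 20 = 42
Multiply: 42 × 9 = 378
Subtract: 378 - 14 = 364
364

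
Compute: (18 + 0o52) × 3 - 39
Convert 0o52 (octal) → 5×8 + 2 = 42 (decimal)
Expression in decimal: (18 + 42) × 3 - 39
Parentheses first: 18 + 42 = 60
Multiply: 60 × 3 = 180
Subtract: 180 - 39 = 141
141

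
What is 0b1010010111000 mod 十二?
Convert 0b1010010111000 (binary) → 4096 + 1024 + 128 + 32 + 16 + 8 = 5304 (decimal)
Convert 十二 (Chinese numeral) → 1×10 + 2 = 12 (decimal)
Compute 5304 mod 12 = 0
0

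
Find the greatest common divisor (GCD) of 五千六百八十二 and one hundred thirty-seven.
Convert 五千六百八十二 (Chinese numeral) → 5×1000 + 6×100 + 8×10 + 2 = 5682 (decimal)
Convert one hundred thirty-seven (English words) → 1×100 + 37 = 137 (decimal)
Compute gcd(5682, 137) = 1
1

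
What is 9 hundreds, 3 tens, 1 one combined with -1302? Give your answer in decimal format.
Convert 9 hundreds, 3 tens, 1 one (place-value notation) → 9×100 + 3×10 + 1 = 931 (decimal)
Compute 931 + -1302 = -371
-371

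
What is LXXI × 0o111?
Convert LXXI (Roman numeral) → 50 + 10 + 10 + 1 = 71 (decimal)
Convert 0o111 (octal) → 1×64 + 1×8 + 1 = 73 (decimal)
Compute 71 × 73 = 5183
5183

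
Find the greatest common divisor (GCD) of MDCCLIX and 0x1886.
Convert MDCCLIX (Roman numeral) → 1000 + 500 + 100 + 100 + 50 + 9 = 1759 (decimal)
Convert 0x1886 (hexadecimal) → 1×4096 + 8×256 + 8×16 + 6 = 6278 (decimal)
Compute gcd(1759, 6278) = 1
1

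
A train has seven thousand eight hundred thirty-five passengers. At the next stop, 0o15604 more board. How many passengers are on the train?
Convert seven thousand eight hundred thirty-five (English words) → 7×1000 + 8×100 + 35 = 7835 (decimal)
Convert 0o15604 (octal) → 1×4096 + 5×512 + 6×64 + 4 = 7044 (decimal)
Compute 7835 + 7044 = 14879
14879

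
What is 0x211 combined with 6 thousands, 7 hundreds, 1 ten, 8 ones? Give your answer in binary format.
Convert 0x211 (hexadecimal) → 2×256 + 1×16 + 1 = 529 (decimal)
Convert 6 thousands, 7 hundreds, 1 ten, 8 ones (place-value notation) → 6×1000 + 7×100 + 1×10 + 8 = 6718 (decimal)
Compute 529 + 6718 = 7247
Convert 7247 (decimal) → 7247 = 4096 + 2048 + 1024 + 64 + 8 + 4 + 2 + 1 → 0b1110001001111 (binary)
0b1110001001111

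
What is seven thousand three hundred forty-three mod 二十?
Convert seven thousand three hundred forty-three (English words) → 7×1000 + 3×100 + 43 = 7343 (decimal)
Convert 二十 (Chinese numeral) → 2×10 = 20 (decimal)
Compute 7343 mod 20 = 3
3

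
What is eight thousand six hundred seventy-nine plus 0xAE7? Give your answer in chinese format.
Convert eight thousand six hundred seventy-nine (English words) → 8×1000 + 6×100 + 79 = 8679 (decimal)
Convert 0xAE7 (hexadecimal) → 10×256 + 14×16 + 7 = 2791 (decimal)
Compute 8679 + 2791 = 11470
Convert 11470 (decimal) → 11470 = 1×10000 + 1×1000 + 4×100 + 7×10 → 一万一千四百七十 (Chinese numeral)
一万一千四百七十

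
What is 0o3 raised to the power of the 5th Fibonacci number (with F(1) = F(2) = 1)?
Convert 0o3 (octal) → 3 (decimal)
Convert the 5th Fibonacci number (with F(1) = F(2) = 1) (Fibonacci index) → 1, 1, 2, 3, 5 → 5 (decimal)
Compute 3 ^ 5 = 243
243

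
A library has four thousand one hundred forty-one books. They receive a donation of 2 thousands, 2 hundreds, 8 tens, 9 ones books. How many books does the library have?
Convert four thousand one hundred forty-one (English words) → 4×1000 + 1×100 + 41 = 4141 (decimal)
Convert 2 thousands, 2 hundreds, 8 tens, 9 ones (place-value notation) → 2×1000 + 2×100 + 8×10 + 9 = 2289 (decimal)
Compute 4141 + 2289 = 6430
6430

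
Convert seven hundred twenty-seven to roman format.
Convert seven hundred twenty-seven (English words) → 7×100 + 27 = 727 (decimal)
Convert 727 (decimal) → 727 = 500 + 100 + 100 + 10 + 10 + 5 + 1 + 1 → DCCXXVII (Roman numeral)
DCCXXVII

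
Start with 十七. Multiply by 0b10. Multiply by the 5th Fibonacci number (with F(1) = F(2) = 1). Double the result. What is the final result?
Convert 十七 (Chinese numeral) → 1×10 + 7 = 17 (decimal)
Start: 17
Convert 0b10 (binary) → 2 (decimal)
17 × 2 = 34
Convert the 5th Fibonacci number (with F(1) = F(2) = 1) (Fibonacci index) → 1, 1, 2, 3, 5 → 5 (decimal)
34 × 5 = 170
170 × 2 = 340
340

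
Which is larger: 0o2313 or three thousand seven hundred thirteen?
Convert 0o2313 (octal) → 2×512 + 3×64 + 1×8 + 3 = 1227 (decimal)
Convert three thousand seven hundred thirteen (English words) → 3×1000 + 7×100 + 13 = 3713 (decimal)
Compare 1227 vs 3713: larger = 3713
3713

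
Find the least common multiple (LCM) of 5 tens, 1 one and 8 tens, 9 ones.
Convert 5 tens, 1 one (place-value notation) → 5×10 + 1 = 51 (decimal)
Convert 8 tens, 9 ones (place-value notation) → 8×10 + 9 = 89 (decimal)
Compute lcm(51, 89) = 4539
4539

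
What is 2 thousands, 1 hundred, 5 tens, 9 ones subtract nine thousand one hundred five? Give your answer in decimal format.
Convert 2 thousands, 1 hundred, 5 tens, 9 ones (place-value notation) → 2×1000 + 1×100 + 5×10 + 9 = 2159 (decimal)
Convert nine thousand one hundred five (English words) → 9×1000 + 1×100 + 5 = 9105 (decimal)
Compute 2159 - 9105 = -6946
-6946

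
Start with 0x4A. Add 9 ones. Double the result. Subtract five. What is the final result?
Convert 0x4A (hexadecimal) → 4×16 + 10 = 74 (decimal)
Start: 74
Convert 9 ones (place-value notation) → 9 (decimal)
74 + 9 = 83
83 × 2 = 166
Convert five (English words) → 5 (decimal)
166 - 5 = 161
161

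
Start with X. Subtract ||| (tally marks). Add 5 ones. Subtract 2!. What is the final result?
Convert X (Roman numeral) → 10 (decimal)
Start: 10
Convert ||| (tally marks) → 3 (decimal)
10 - 3 = 7
Convert 5 ones (place-value notation) → 5 (decimal)
7 + 5 = 12
Convert 2! (factorial) → 2 (decimal)
12 - 2 = 10
10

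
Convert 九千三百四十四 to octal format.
Convert 九千三百四十四 (Chinese numeral) → 9×1000 + 3×100 + 4×10 + 4 = 9344 (decimal)
Convert 9344 (decimal) → 9344 = 2×4096 + 2×512 + 2×64 → 0o22200 (octal)
0o22200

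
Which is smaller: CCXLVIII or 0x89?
Convert CCXLVIII (Roman numeral) → 100 + 100 + 40 + 5 + 1 + 1 + 1 = 248 (decimal)
Convert 0x89 (hexadecimal) → 8×16 + 9 = 137 (decimal)
Compare 248 vs 137: smaller = 137
137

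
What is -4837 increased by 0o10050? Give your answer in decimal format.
Convert 0o10050 (octal) → 1×4096 + 5×8 = 4136 (decimal)
Compute -4837 + 4136 = -701
-701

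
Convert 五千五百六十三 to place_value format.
Convert 五千五百六十三 (Chinese numeral) → 5×1000 + 5×100 + 6×10 + 3 = 5563 (decimal)
Convert 5563 (decimal) → 5563 = 5×1000 + 5×100 + 6×10 + 3 → 5 thousands, 5 hundreds, 6 tens, 3 ones (place-value notation)
5 thousands, 5 hundreds, 6 tens, 3 ones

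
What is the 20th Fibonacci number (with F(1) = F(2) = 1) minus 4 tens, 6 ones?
The 20th Fibonacci number (with F(1) = F(2) = 1) = 6765
Convert 4 tens, 6 ones (place-value notation) → 4×10 + 6 = 46 (decimal)
Compute 6765 - 46 = 6719
6719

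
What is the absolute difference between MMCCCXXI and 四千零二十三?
Convert MMCCCXXI (Roman numeral) → 1000 + 1000 + 100 + 100 + 100 + 10 + 10 + 1 = 2321 (decimal)
Convert 四千零二十三 (Chinese numeral) → 4×1000 + 2×10 + 3 = 4023 (decimal)
Compute |2321 - 4023| = 1702
1702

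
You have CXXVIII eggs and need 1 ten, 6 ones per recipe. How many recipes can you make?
Convert CXXVIII (Roman numeral) → 100 + 10 + 10 + 5 + 1 + 1 + 1 = 128 (decimal)
Convert 1 ten, 6 ones (place-value notation) → 1×10 + 6 = 16 (decimal)
Compute 128 ÷ 16 = 8
8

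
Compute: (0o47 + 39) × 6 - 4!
Convert 0o47 (octal) → 4×8 + 7 = 39 (decimal)
Convert 4! (factorial) → 24 (decimal)
Expression in decimal: (39 + 39) × 6 - 24
Parentheses first: 39 + 39 = 78
Multiply: 78 × 6 = 468
Subtract: 468 - 24 = 444
444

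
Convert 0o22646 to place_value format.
Convert 0o22646 (octal) → 2×4096 + 2×512 + 6×64 + 4×8 + 6 = 9638 (decimal)
Convert 9638 (decimal) → 9638 = 9×1000 + 6×100 + 3×10 + 8 → 9 thousands, 6 hundreds, 3 tens, 8 ones (place-value notation)
9 thousands, 6 hundreds, 3 tens, 8 ones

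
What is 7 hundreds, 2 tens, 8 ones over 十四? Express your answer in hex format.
Convert 7 hundreds, 2 tens, 8 ones (place-value notation) → 7×100 + 2×10 + 8 = 728 (decimal)
Convert 十四 (Chinese numeral) → 1×10 + 4 = 14 (decimal)
Compute 728 ÷ 14 = 52
Convert 52 (decimal) → 52 = 3×16 + 4 → 0x34 (hexadecimal)
0x34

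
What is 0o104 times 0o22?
Convert 0o104 (octal) → 1×64 + 4 = 68 (decimal)
Convert 0o22 (octal) → 2×8 + 2 = 18 (decimal)
Compute 68 × 18 = 1224
1224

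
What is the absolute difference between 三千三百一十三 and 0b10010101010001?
Convert 三千三百一十三 (Chinese numeral) → 3×1000 + 3×100 + 1×10 + 3 = 3313 (decimal)
Convert 0b10010101010001 (binary) → 8192 + 1024 + 256 + 64 + 16 + 1 = 9553 (decimal)
Compute |3313 - 9553| = 6240
6240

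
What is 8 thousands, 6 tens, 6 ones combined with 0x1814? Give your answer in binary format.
Convert 8 thousands, 6 tens, 6 ones (place-value notation) → 8×1000 + 6×10 + 6 = 8066 (decimal)
Convert 0x1814 (hexadecimal) → 1×4096 + 8×256 + 1×16 + 4 = 6164 (decimal)
Compute 8066 + 6164 = 14230
Convert 14230 (decimal) → 14230 = 8192 + 4096 + 1024 + 512 + 256 + 128 + 16 + 4 + 2 → 0b11011110010110 (binary)
0b11011110010110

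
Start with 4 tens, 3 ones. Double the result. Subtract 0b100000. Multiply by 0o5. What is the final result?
Convert 4 tens, 3 ones (place-value notation) → 4×10 + 3 = 43 (decimal)
Start: 43
43 × 2 = 86
Convert 0b100000 (binary) → 32 (decimal)
86 - 32 = 54
Convert 0o5 (octal) → 5 (decimal)
54 × 5 = 270
270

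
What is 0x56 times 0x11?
Convert 0x56 (hexadecimal) → 5×16 + 6 = 86 (decimal)
Convert 0x11 (hexadecimal) → 1×16 + 1 = 17 (decimal)
Compute 86 × 17 = 1462
1462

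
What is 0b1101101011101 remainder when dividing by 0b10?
Convert 0b1101101011101 (binary) → 4096 + 2048 + 512 + 256 + 64 + 16 + 8 + 4 + 1 = 7005 (decimal)
Convert 0b10 (binary) → 2 (decimal)
Compute 7005 mod 2 = 1
1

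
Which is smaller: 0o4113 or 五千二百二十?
Convert 0o4113 (octal) → 4×512 + 1×64 + 1×8 + 3 = 2123 (decimal)
Convert 五千二百二十 (Chinese numeral) → 5×1000 + 2×100 + 2×10 = 5220 (decimal)
Compare 2123 vs 5220: smaller = 2123
2123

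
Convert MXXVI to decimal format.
Convert MXXVI (Roman numeral) → 1000 + 10 + 10 + 5 + 1 = 1026 (decimal)
1026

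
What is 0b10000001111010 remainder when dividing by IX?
Convert 0b10000001111010 (binary) → 8192 + 64 + 32 + 16 + 8 + 2 = 8314 (decimal)
Convert IX (Roman numeral) → 9 (decimal)
Compute 8314 mod 9 = 7
7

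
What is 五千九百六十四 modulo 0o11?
Convert 五千九百六十四 (Chinese numeral) → 5×1000 + 9×100 + 6×10 + 4 = 5964 (decimal)
Convert 0o11 (octal) → 1×8 + 1 = 9 (decimal)
Compute 5964 mod 9 = 6
6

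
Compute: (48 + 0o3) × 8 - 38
Convert 0o3 (octal) → 3 (decimal)
Expression in decimal: (48 + 3) × 8 - 38
Parentheses first: 48 + 3 = 51
Multiply: 51 × 8 = 408
Subtract: 408 - 38 = 370
370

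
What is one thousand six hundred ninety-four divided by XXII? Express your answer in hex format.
Convert one thousand six hundred ninety-four (English words) → 1×1000 + 6×100 + 94 = 1694 (decimal)
Convert XXII (Roman numeral) → 10 + 10 + 1 + 1 = 22 (decimal)
Compute 1694 ÷ 22 = 77
Convert 77 (decimal) → 77 = 4×16 + 13 → 0x4D (hexadecimal)
0x4D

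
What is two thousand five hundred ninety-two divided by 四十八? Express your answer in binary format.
Convert two thousand five hundred ninety-two (English words) → 2×1000 + 5×100 + 92 = 2592 (decimal)
Convert 四十八 (Chinese numeral) → 4×10 + 8 = 48 (decimal)
Compute 2592 ÷ 48 = 54
Convert 54 (decimal) → 54 = 32 + 16 + 4 + 2 → 0b110110 (binary)
0b110110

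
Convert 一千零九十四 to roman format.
Convert 一千零九十四 (Chinese numeral) → 1×1000 + 9×10 + 4 = 1094 (decimal)
Convert 1094 (decimal) → 1094 = 1000 + 90 + 4 → MXCIV (Roman numeral)
MXCIV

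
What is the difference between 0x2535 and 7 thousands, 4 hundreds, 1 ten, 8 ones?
Convert 0x2535 (hexadecimal) → 2×4096 + 5×256 + 3×16 + 5 = 9525 (decimal)
Convert 7 thousands, 4 hundreds, 1 ten, 8 ones (place-value notation) → 7×1000 + 4×100 + 1×10 + 8 = 7418 (decimal)
Difference: |9525 - 7418| = 2107
2107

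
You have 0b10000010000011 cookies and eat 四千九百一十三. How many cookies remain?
Convert 0b10000010000011 (binary) → 8192 + 128 + 2 + 1 = 8323 (decimal)
Convert 四千九百一十三 (Chinese numeral) → 4×1000 + 9×100 + 1×10 + 3 = 4913 (decimal)
Compute 8323 - 4913 = 3410
3410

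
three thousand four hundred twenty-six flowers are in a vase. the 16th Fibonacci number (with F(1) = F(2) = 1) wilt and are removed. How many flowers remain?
Convert three thousand four hundred twenty-six (English words) → 3×1000 + 4×100 + 26 = 3426 (decimal)
Convert the 16th Fibonacci number (with F(1) = F(2) = 1) (Fibonacci index) → 987 (decimal)
Compute 3426 - 987 = 2439
2439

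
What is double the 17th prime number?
The 17th prime number = 59
Compute 59 × 2 = 118
118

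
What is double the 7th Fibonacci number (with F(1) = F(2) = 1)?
The 7th Fibonacci number (with F(1) = F(2) = 1): 1, 1, 2, 3, 5, 8, 13 → 13
Compute 13 × 2 = 26
26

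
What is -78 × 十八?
Convert 十八 (Chinese numeral) → 1×10 + 8 = 18 (decimal)
Compute -78 × 18 = -1404
-1404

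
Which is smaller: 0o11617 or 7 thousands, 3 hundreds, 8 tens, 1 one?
Convert 0o11617 (octal) → 1×4096 + 1×512 + 6×64 + 1×8 + 7 = 5007 (decimal)
Convert 7 thousands, 3 hundreds, 8 tens, 1 one (place-value notation) → 7×1000 + 3×100 + 8×10 + 1 = 7381 (decimal)
Compare 5007 vs 7381: smaller = 5007
5007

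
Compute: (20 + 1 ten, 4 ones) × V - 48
Convert 1 ten, 4 ones (place-value notation) → 1×10 + 4 = 14 (decimal)
Convert V (Roman numeral) → 5 (decimal)
Expression in decimal: (20 + 14) × 5 - 48
Parentheses first: 20 + 14 = 34
Multiply: 34 × 5 = 170
Subtract: 170 - 48 = 122
122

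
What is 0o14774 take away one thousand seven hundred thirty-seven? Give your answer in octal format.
Convert 0o14774 (octal) → 1×4096 + 4×512 + 7×64 + 7×8 + 4 = 6652 (decimal)
Convert one thousand seven hundred thirty-seven (English words) → 1×1000 + 7×100 + 37 = 1737 (decimal)
Compute 6652 - 1737 = 4915
Convert 4915 (decimal) → 4915 = 1×4096 + 1×512 + 4×64 + 6×8 + 3 → 0o11463 (octal)
0o11463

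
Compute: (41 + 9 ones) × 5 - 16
Convert 9 ones (place-value notation) → 9 (decimal)
Expression in decimal: (41 + 9) × 5 - 16
Parentheses first: 41 + 9 = 50
Multiply: 50 × 5 = 250
Subtract: 250 - 16 = 234
234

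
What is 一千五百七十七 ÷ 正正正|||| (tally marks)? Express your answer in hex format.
Convert 一千五百七十七 (Chinese numeral) → 1×1000 + 5×100 + 7×10 + 7 = 1577 (decimal)
Convert 正正正|||| (tally marks) → 5 + 5 + 5 + 4 = 19 (decimal)
Compute 1577 ÷ 19 = 83
Convert 83 (decimal) → 83 = 5×16 + 3 → 0x53 (hexadecimal)
0x53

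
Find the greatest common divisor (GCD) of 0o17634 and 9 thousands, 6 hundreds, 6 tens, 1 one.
Convert 0o17634 (octal) → 1×4096 + 7×512 + 6×64 + 3×8 + 4 = 8092 (decimal)
Convert 9 thousands, 6 hundreds, 6 tens, 1 one (place-value notation) → 9×1000 + 6×100 + 6×10 + 1 = 9661 (decimal)
Compute gcd(8092, 9661) = 1
1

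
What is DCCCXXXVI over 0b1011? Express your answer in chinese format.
Convert DCCCXXXVI (Roman numeral) → 500 + 100 + 100 + 100 + 10 + 10 + 10 + 5 + 1 = 836 (decimal)
Convert 0b1011 (binary) → 8 + 2 + 1 = 11 (decimal)
Compute 836 ÷ 11 = 76
Convert 76 (decimal) → 76 = 7×10 + 6 → 七十六 (Chinese numeral)
七十六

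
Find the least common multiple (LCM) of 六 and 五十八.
Convert 六 (Chinese numeral) → 6 (decimal)
Convert 五十八 (Chinese numeral) → 5×10 + 8 = 58 (decimal)
Compute lcm(6, 58) = 174
174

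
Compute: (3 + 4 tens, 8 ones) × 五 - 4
Convert 4 tens, 8 ones (place-value notation) → 4×10 + 8 = 48 (decimal)
Convert 五 (Chinese numeral) → 5 (decimal)
Expression in decimal: (3 + 48) × 5 - 4
Parentheses first: 3 + 48 = 51
Multiply: 51 × 5 = 255
Subtract: 255 - 4 = 251
251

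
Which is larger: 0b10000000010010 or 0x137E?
Convert 0b10000000010010 (binary) → 8192 + 16 + 2 = 8210 (decimal)
Convert 0x137E (hexadecimal) → 1×4096 + 3×256 + 7×16 + 14 = 4990 (decimal)
Compare 8210 vs 4990: larger = 8210
8210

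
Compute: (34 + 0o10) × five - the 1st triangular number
Convert 0o10 (octal) → 1×8 = 8 (decimal)
Convert five (English words) → 5 (decimal)
Convert the 1st triangular number (triangular index) → 1×2/2 = 1 (decimal)
Expression in decimal: (34 + 8) × 5 - 1
Parentheses first: 34 + 8 = 42
Multiply: 42 × 5 = 210
Subtract: 210 - 1 = 209
209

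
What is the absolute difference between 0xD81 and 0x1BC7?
Convert 0xD81 (hexadecimal) → 13×256 + 8×16 + 1 = 3457 (decimal)
Convert 0x1BC7 (hexadecimal) → 1×4096 + 11×256 + 12×16 + 7 = 7111 (decimal)
Compute |3457 - 7111| = 3654
3654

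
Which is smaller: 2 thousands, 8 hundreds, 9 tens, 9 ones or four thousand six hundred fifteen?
Convert 2 thousands, 8 hundreds, 9 tens, 9 ones (place-value notation) → 2×1000 + 8×100 + 9×10 + 9 = 2899 (decimal)
Convert four thousand six hundred fifteen (English words) → 4×1000 + 6×100 + 15 = 4615 (decimal)
Compare 2899 vs 4615: smaller = 2899
2899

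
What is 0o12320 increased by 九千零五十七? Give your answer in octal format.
Convert 0o12320 (octal) → 1×4096 + 2×512 + 3×64 + 2×8 = 5328 (decimal)
Convert 九千零五十七 (Chinese numeral) → 9×1000 + 5×10 + 7 = 9057 (decimal)
Compute 5328 + 9057 = 14385
Convert 14385 (decimal) → 14385 = 3×4096 + 4×512 + 6×8 + 1 → 0o34061 (octal)
0o34061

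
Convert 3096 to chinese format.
Convert 3096 (decimal) → 3096 = 3×1000 + 9×10 + 6 → 三千零九十六 (Chinese numeral)
三千零九十六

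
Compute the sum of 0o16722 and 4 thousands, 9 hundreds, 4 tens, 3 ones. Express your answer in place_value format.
Convert 0o16722 (octal) → 1×4096 + 6×512 + 7×64 + 2×8 + 2 = 7634 (decimal)
Convert 4 thousands, 9 hundreds, 4 tens, 3 ones (place-value notation) → 4×1000 + 9×100 + 4×10 + 3 = 4943 (decimal)
Compute 7634 + 4943 = 12577
Convert 12577 (decimal) → 12577 = 12×1000 + 5×100 + 7×10 + 7 → 12 thousands, 5 hundreds, 7 tens, 7 ones (place-value notation)
12 thousands, 5 hundreds, 7 tens, 7 ones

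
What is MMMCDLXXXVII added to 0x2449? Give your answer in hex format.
Convert MMMCDLXXXVII (Roman numeral) → 1000 + 1000 + 1000 + 400 + 50 + 10 + 10 + 10 + 5 + 1 + 1 = 3487 (decimal)
Convert 0x2449 (hexadecimal) → 2×4096 + 4×256 + 4×16 + 9 = 9289 (decimal)
Compute 3487 + 9289 = 12776
Convert 12776 (decimal) → 12776 = 3×4096 + 1×256 + 14×16 + 8 → 0x31E8 (hexadecimal)
0x31E8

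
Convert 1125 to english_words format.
Convert 1125 (decimal) → 1125 = 1×1000 + 1×100 + 25 → one thousand one hundred twenty-five (English words)
one thousand one hundred twenty-five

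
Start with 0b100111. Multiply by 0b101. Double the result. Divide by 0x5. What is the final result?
Convert 0b100111 (binary) → 32 + 4 + 2 + 1 = 39 (decimal)
Start: 39
Convert 0b101 (binary) → 4 + 1 = 5 (decimal)
39 × 5 = 195
195 × 2 = 390
Convert 0x5 (hexadecimal) → 5 (decimal)
390 ÷ 5 = 78
78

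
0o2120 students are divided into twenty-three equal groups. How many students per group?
Convert 0o2120 (octal) → 2×512 + 1×64 + 2×8 = 1104 (decimal)
Convert twenty-three (English words) → 23 (decimal)
Compute 1104 ÷ 23 = 48
48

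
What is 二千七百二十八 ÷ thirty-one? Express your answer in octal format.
Convert 二千七百二十八 (Chinese numeral) → 2×1000 + 7×100 + 2×10 + 8 = 2728 (decimal)
Convert thirty-one (English words) → 31 (decimal)
Compute 2728 ÷ 31 = 88
Convert 88 (decimal) → 88 = 1×64 + 3×8 → 0o130 (octal)
0o130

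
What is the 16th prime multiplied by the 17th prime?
Convert the 16th prime (prime index) → 53 (decimal)
Convert the 17th prime (prime index) → 59 (decimal)
Compute 53 × 59 = 3127
3127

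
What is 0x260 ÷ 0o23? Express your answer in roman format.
Convert 0x260 (hexadecimal) → 2×256 + 6×16 = 608 (decimal)
Convert 0o23 (octal) → 2×8 + 3 = 19 (decimal)
Compute 608 ÷ 19 = 32
Convert 32 (decimal) → 32 = 10 + 10 + 10 + 1 + 1 → XXXII (Roman numeral)
XXXII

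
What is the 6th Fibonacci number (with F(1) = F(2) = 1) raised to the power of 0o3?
Convert the 6th Fibonacci number (with F(1) = F(2) = 1) (Fibonacci index) → 1, 1, 2, 3, 5, 8 → 8 (decimal)
Convert 0o3 (octal) → 3 (decimal)
Compute 8 ^ 3 = 512
512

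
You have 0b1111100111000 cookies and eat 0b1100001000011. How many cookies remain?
Convert 0b1111100111000 (binary) → 4096 + 2048 + 1024 + 512 + 256 + 32 + 16 + 8 = 7992 (decimal)
Convert 0b1100001000011 (binary) → 4096 + 2048 + 64 + 2 + 1 = 6211 (decimal)
Compute 7992 - 6211 = 1781
1781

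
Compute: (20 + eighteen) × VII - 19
Convert eighteen (English words) → 18 (decimal)
Convert VII (Roman numeral) → 5 + 1 + 1 = 7 (decimal)
Expression in decimal: (20 + 18) × 7 - 19
Parentheses first: 20 + 18 = 38
Multiply: 38 × 7 = 266
Subtract: 266 - 19 = 247
247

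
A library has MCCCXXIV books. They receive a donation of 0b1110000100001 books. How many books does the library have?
Convert MCCCXXIV (Roman numeral) → 1000 + 100 + 100 + 100 + 10 + 10 + 4 = 1324 (decimal)
Convert 0b1110000100001 (binary) → 4096 + 2048 + 1024 + 32 + 1 = 7201 (decimal)
Compute 1324 + 7201 = 8525
8525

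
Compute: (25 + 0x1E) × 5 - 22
Convert 0x1E (hexadecimal) → 1×16 + 14 = 30 (decimal)
Expression in decimal: (25 + 30) × 5 - 22
Parentheses first: 25 + 30 = 55
Multiply: 55 × 5 = 275
Subtract: 275 - 22 = 253
253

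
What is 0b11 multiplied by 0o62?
Convert 0b11 (binary) → 2 + 1 = 3 (decimal)
Convert 0o62 (octal) → 6×8 + 2 = 50 (decimal)
Compute 3 × 50 = 150
150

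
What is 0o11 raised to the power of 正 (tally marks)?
Convert 0o11 (octal) → 1×8 + 1 = 9 (decimal)
Convert 正 (tally marks) → 5 (decimal)
Compute 9 ^ 5 = 59049
59049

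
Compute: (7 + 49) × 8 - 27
Parentheses first: 7 + 49 = 56
Multiply: 56 × 8 = 448
Subtract: 448 - 27 = 421
421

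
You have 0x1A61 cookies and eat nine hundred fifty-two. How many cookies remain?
Convert 0x1A61 (hexadecimal) → 1×4096 + 10×256 + 6×16 + 1 = 6753 (decimal)
Convert nine hundred fifty-two (English words) → 9×100 + 52 = 952 (decimal)
Compute 6753 - 952 = 5801
5801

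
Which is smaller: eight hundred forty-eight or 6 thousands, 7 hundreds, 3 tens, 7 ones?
Convert eight hundred forty-eight (English words) → 8×100 + 48 = 848 (decimal)
Convert 6 thousands, 7 hundreds, 3 tens, 7 ones (place-value notation) → 6×1000 + 7×100 + 3×10 + 7 = 6737 (decimal)
Compare 848 vs 6737: smaller = 848
848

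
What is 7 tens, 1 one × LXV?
Convert 7 tens, 1 one (place-value notation) → 7×10 + 1 = 71 (decimal)
Convert LXV (Roman numeral) → 50 + 10 + 5 = 65 (decimal)
Compute 71 × 65 = 4615
4615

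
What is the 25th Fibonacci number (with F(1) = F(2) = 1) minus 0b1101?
The 25th Fibonacci number (with F(1) = F(2) = 1) = 75025
Convert 0b1101 (binary) → 8 + 4 + 1 = 13 (decimal)
Compute 75025 - 13 = 75012
75012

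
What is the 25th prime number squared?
The 25th prime number = 97
Compute 97² = 97 × 97 = 9409
9409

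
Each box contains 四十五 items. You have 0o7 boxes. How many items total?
Convert 四十五 (Chinese numeral) → 4×10 + 5 = 45 (decimal)
Convert 0o7 (octal) → 7 (decimal)
Compute 45 × 7 = 315
315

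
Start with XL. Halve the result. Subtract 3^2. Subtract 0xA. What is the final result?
Convert XL (Roman numeral) → 40 (decimal)
Start: 40
40 ÷ 2 = 20
Convert 3^2 (power) → 9 (decimal)
20 - 9 = 11
Convert 0xA (hexadecimal) → 10 (decimal)
11 - 10 = 1
1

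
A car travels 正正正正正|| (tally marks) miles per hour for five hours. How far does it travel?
Convert 正正正正正|| (tally marks) → 5 + 5 + 5 + 5 + 5 + 2 = 27 (decimal)
Convert five (English words) → 5 (decimal)
Compute 27 × 5 = 135
135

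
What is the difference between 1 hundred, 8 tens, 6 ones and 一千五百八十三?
Convert 1 hundred, 8 tens, 6 ones (place-value notation) → 1×100 + 8×10 + 6 = 186 (decimal)
Convert 一千五百八十三 (Chinese numeral) → 1×1000 + 5×100 + 8×10 + 3 = 1583 (decimal)
Difference: |186 - 1583| = 1397
1397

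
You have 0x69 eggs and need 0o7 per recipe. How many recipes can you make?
Convert 0x69 (hexadecimal) → 6×16 + 9 = 105 (decimal)
Convert 0o7 (octal) → 7 (decimal)
Compute 105 ÷ 7 = 15
15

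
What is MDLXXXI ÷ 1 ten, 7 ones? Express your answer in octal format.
Convert MDLXXXI (Roman numeral) → 1000 + 500 + 50 + 10 + 10 + 10 + 1 = 1581 (decimal)
Convert 1 ten, 7 ones (place-value notation) → 1×10 + 7 = 17 (decimal)
Compute 1581 ÷ 17 = 93
Convert 93 (decimal) → 93 = 1×64 + 3×8 + 5 → 0o135 (octal)
0o135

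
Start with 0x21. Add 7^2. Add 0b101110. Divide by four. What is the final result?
Convert 0x21 (hexadecimal) → 2×16 + 1 = 33 (decimal)
Start: 33
Convert 7^2 (power) → 49 (decimal)
33 + 49 = 82
Convert 0b101110 (binary) → 32 + 8 + 4 + 2 = 46 (decimal)
82 + 46 = 128
Convert four (English words) → 4 (decimal)
128 ÷ 4 = 32
32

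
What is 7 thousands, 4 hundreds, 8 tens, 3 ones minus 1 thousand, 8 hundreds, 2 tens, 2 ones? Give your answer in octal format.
Convert 7 thousands, 4 hundreds, 8 tens, 3 ones (place-value notation) → 7×1000 + 4×100 + 8×10 + 3 = 7483 (decimal)
Convert 1 thousand, 8 hundreds, 2 tens, 2 ones (place-value notation) → 1×1000 + 8×100 + 2×10 + 2 = 1822 (decimal)
Compute 7483 - 1822 = 5661
Convert 5661 (decimal) → 5661 = 1×4096 + 3×512 + 3×8 + 5 → 0o13035 (octal)
0o13035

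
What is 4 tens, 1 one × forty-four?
Convert 4 tens, 1 one (place-value notation) → 4×10 + 1 = 41 (decimal)
Convert forty-four (English words) → 44 (decimal)
Compute 41 × 44 = 1804
1804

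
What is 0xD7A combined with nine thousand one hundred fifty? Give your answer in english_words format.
Convert 0xD7A (hexadecimal) → 13×256 + 7×16 + 10 = 3450 (decimal)
Convert nine thousand one hundred fifty (English words) → 9×1000 + 1×100 + 50 = 9150 (decimal)
Compute 3450 + 9150 = 12600
Convert 12600 (decimal) → 12600 = 12×1000 + 6×100 → twelve thousand six hundred (English words)
twelve thousand six hundred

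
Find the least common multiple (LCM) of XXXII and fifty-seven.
Convert XXXII (Roman numeral) → 10 + 10 + 10 + 1 + 1 = 32 (decimal)
Convert fifty-seven (English words) → 57 (decimal)
Compute lcm(32, 57) = 1824
1824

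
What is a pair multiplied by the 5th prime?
Convert a pair (colloquial) → 2 (decimal)
Convert the 5th prime (prime index) → 11 (decimal)
Compute 2 × 11 = 22
22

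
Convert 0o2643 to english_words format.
Convert 0o2643 (octal) → 2×512 + 6×64 + 4×8 + 3 = 1443 (decimal)
Convert 1443 (decimal) → 1443 = 1×1000 + 4×100 + 43 → one thousand four hundred forty-three (English words)
one thousand four hundred forty-three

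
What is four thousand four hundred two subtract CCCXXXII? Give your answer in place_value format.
Convert four thousand four hundred two (English words) → 4×1000 + 4×100 + 2 = 4402 (decimal)
Convert CCCXXXII (Roman numeral) → 100 + 100 + 100 + 10 + 10 + 10 + 1 + 1 = 332 (decimal)
Compute 4402 - 332 = 4070
Convert 4070 (decimal) → 4070 = 4×1000 + 7×10 → 4 thousands, 7 tens (place-value notation)
4 thousands, 7 tens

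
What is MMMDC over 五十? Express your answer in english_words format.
Convert MMMDC (Roman numeral) → 1000 + 1000 + 1000 + 500 + 100 = 3600 (decimal)
Convert 五十 (Chinese numeral) → 5×10 = 50 (decimal)
Compute 3600 ÷ 50 = 72
Convert 72 (decimal) → seventy-two (English words)
seventy-two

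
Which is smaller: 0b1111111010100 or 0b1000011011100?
Convert 0b1111111010100 (binary) → 4096 + 2048 + 1024 + 512 + 256 + 128 + 64 + 16 + 4 = 8148 (decimal)
Convert 0b1000011011100 (binary) → 4096 + 128 + 64 + 16 + 8 + 4 = 4316 (decimal)
Compare 8148 vs 4316: smaller = 4316
4316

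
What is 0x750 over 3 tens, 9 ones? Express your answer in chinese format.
Convert 0x750 (hexadecimal) → 7×256 + 5×16 = 1872 (decimal)
Convert 3 tens, 9 ones (place-value notation) → 3×10 + 9 = 39 (decimal)
Compute 1872 ÷ 39 = 48
Convert 48 (decimal) → 48 = 4×10 + 8 → 四十八 (Chinese numeral)
四十八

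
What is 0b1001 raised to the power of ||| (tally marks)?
Convert 0b1001 (binary) → 8 + 1 = 9 (decimal)
Convert ||| (tally marks) → 3 (decimal)
Compute 9 ^ 3 = 729
729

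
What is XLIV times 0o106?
Convert XLIV (Roman numeral) → 40 + 4 = 44 (decimal)
Convert 0o106 (octal) → 1×64 + 6 = 70 (decimal)
Compute 44 × 70 = 3080
3080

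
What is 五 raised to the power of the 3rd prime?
Convert 五 (Chinese numeral) → 5 (decimal)
Convert the 3rd prime (prime index) → 5 (decimal)
Compute 5 ^ 5 = 3125
3125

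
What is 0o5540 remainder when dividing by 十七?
Convert 0o5540 (octal) → 5×512 + 5×64 + 4×8 = 2912 (decimal)
Convert 十七 (Chinese numeral) → 1×10 + 7 = 17 (decimal)
Compute 2912 mod 17 = 5
5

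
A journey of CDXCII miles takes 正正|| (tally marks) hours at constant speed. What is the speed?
Convert CDXCII (Roman numeral) → 400 + 90 + 1 + 1 = 492 (decimal)
Convert 正正|| (tally marks) → 5 + 5 + 2 = 12 (decimal)
Compute 492 ÷ 12 = 41
41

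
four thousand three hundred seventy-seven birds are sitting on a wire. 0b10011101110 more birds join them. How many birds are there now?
Convert four thousand three hundred seventy-seven (English words) → 4×1000 + 3×100 + 77 = 4377 (decimal)
Convert 0b10011101110 (binary) → 1024 + 128 + 64 + 32 + 8 + 4 + 2 = 1262 (decimal)
Compute 4377 + 1262 = 5639
5639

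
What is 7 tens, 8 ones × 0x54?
Convert 7 tens, 8 ones (place-value notation) → 7×10 + 8 = 78 (decimal)
Convert 0x54 (hexadecimal) → 5×16 + 4 = 84 (decimal)
Compute 78 × 84 = 6552
6552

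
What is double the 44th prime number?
The 44th prime number = 193
Compute 193 × 2 = 386
386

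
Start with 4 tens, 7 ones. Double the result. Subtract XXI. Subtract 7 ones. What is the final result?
Convert 4 tens, 7 ones (place-value notation) → 4×10 + 7 = 47 (decimal)
Start: 47
47 × 2 = 94
Convert XXI (Roman numeral) → 10 + 10 + 1 = 21 (decimal)
94 - 21 = 73
Convert 7 ones (place-value notation) → 7 (decimal)
73 - 7 = 66
66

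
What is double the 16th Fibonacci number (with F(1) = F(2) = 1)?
The 16th Fibonacci number (with F(1) = F(2) = 1) = 987
Compute 987 × 2 = 1974
1974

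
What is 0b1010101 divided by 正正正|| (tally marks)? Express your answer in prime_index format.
Convert 0b1010101 (binary) → 64 + 16 + 4 + 1 = 85 (decimal)
Convert 正正正|| (tally marks) → 5 + 5 + 5 + 2 = 17 (decimal)
Compute 85 ÷ 17 = 5
Convert 5 (decimal) → the 3rd prime (prime index)
the 3rd prime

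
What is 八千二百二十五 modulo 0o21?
Convert 八千二百二十五 (Chinese numeral) → 8×1000 + 2×100 + 2×10 + 5 = 8225 (decimal)
Convert 0o21 (octal) → 2×8 + 1 = 17 (decimal)
Compute 8225 mod 17 = 14
14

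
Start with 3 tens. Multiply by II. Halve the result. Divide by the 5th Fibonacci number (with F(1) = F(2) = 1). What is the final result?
Convert 3 tens (place-value notation) → 3×10 = 30 (decimal)
Start: 30
Convert II (Roman numeral) → 1 + 1 = 2 (decimal)
30 × 2 = 60
60 ÷ 2 = 30
Convert the 5th Fibonacci number (with F(1) = F(2) = 1) (Fibonacci index) → 1, 1, 2, 3, 5 → 5 (decimal)
30 ÷ 5 = 6
6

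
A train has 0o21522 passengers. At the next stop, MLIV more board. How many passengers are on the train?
Convert 0o21522 (octal) → 2×4096 + 1×512 + 5×64 + 2×8 + 2 = 9042 (decimal)
Convert MLIV (Roman numeral) → 1000 + 50 + 4 = 1054 (decimal)
Compute 9042 + 1054 = 10096
10096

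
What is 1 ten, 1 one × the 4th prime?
Convert 1 ten, 1 one (place-value notation) → 1×10 + 1 = 11 (decimal)
Convert the 4th prime (prime index) → 7 (decimal)
Compute 11 × 7 = 77
77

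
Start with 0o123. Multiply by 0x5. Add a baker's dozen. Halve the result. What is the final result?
Convert 0o123 (octal) → 1×64 + 2×8 + 3 = 83 (decimal)
Start: 83
Convert 0x5 (hexadecimal) → 5 (decimal)
83 × 5 = 415
Convert a baker's dozen (colloquial) → 13 (decimal)
415 + 13 = 428
428 ÷ 2 = 214
214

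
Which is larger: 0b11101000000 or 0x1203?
Convert 0b11101000000 (binary) → 1024 + 512 + 256 + 64 = 1856 (decimal)
Convert 0x1203 (hexadecimal) → 1×4096 + 2×256 + 3 = 4611 (decimal)
Compare 1856 vs 4611: larger = 4611
4611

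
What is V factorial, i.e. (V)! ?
Convert V (Roman numeral) → 5 (decimal)
Compute 5! = 120
120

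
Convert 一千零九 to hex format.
Convert 一千零九 (Chinese numeral) → 1×1000 + 9 = 1009 (decimal)
Convert 1009 (decimal) → 1009 = 3×256 + 15×16 + 1 → 0x3F1 (hexadecimal)
0x3F1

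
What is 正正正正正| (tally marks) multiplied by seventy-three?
Convert 正正正正正| (tally marks) → 5 + 5 + 5 + 5 + 5 + 1 = 26 (decimal)
Convert seventy-three (English words) → 73 (decimal)
Compute 26 × 73 = 1898
1898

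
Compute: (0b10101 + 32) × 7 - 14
Convert 0b10101 (binary) → 16 + 4 + 1 = 21 (decimal)
Expression in decimal: (21 + 32) × 7 - 14
Parentheses first: 21 + 32 = 53
Multiply: 53 × 7 = 371
Subtract: 371 - 14 = 357
357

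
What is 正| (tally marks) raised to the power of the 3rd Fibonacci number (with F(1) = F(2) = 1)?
Convert 正| (tally marks) → 5 + 1 = 6 (decimal)
Convert the 3rd Fibonacci number (with F(1) = F(2) = 1) (Fibonacci index) → 1, 1, 2 → 2 (decimal)
Compute 6 ^ 2 = 36
36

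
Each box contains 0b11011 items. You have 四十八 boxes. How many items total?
Convert 0b11011 (binary) → 16 + 8 + 2 + 1 = 27 (decimal)
Convert 四十八 (Chinese numeral) → 4×10 + 8 = 48 (decimal)
Compute 27 × 48 = 1296
1296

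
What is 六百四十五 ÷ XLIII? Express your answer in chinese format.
Convert 六百四十五 (Chinese numeral) → 6×100 + 4×10 + 5 = 645 (decimal)
Convert XLIII (Roman numeral) → 40 + 1 + 1 + 1 = 43 (decimal)
Compute 645 ÷ 43 = 15
Convert 15 (decimal) → 15 = 1×10 + 5 → 十五 (Chinese numeral)
十五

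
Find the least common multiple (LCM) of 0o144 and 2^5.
Convert 0o144 (octal) → 1×64 + 4×8 + 4 = 100 (decimal)
Convert 2^5 (power) → 32 (decimal)
Compute lcm(100, 32) = 800
800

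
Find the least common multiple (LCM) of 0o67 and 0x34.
Convert 0o67 (octal) → 6×8 + 7 = 55 (decimal)
Convert 0x34 (hexadecimal) → 3×16 + 4 = 52 (decimal)
Compute lcm(55, 52) = 2860
2860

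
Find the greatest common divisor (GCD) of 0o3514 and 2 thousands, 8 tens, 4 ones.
Convert 0o3514 (octal) → 3×512 + 5×64 + 1×8 + 4 = 1868 (decimal)
Convert 2 thousands, 8 tens, 4 ones (place-value notation) → 2×1000 + 8×10 + 4 = 2084 (decimal)
Compute gcd(1868, 2084) = 4
4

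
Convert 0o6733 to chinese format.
Convert 0o6733 (octal) → 6×512 + 7×64 + 3×8 + 3 = 3547 (decimal)
Convert 3547 (decimal) → 3547 = 3×1000 + 5×100 + 4×10 + 7 → 三千五百四十七 (Chinese numeral)
三千五百四十七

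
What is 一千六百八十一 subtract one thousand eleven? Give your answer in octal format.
Convert 一千六百八十一 (Chinese numeral) → 1×1000 + 6×100 + 8×10 + 1 = 1681 (decimal)
Convert one thousand eleven (English words) → 1×1000 + 11 = 1011 (decimal)
Compute 1681 - 1011 = 670
Convert 670 (decimal) → 670 = 1×512 + 2×64 + 3×8 + 6 → 0o1236 (octal)
0o1236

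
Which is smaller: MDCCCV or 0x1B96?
Convert MDCCCV (Roman numeral) → 1000 + 500 + 100 + 100 + 100 + 5 = 1805 (decimal)
Convert 0x1B96 (hexadecimal) → 1×4096 + 11×256 + 9×16 + 6 = 7062 (decimal)
Compare 1805 vs 7062: smaller = 1805
1805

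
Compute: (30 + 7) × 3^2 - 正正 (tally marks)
Convert 3^2 (power) → 9 (decimal)
Convert 正正 (tally marks) → 5 + 5 = 10 (decimal)
Expression in decimal: (30 + 7) × 9 - 10
Parentheses first: 30 + 7 = 37
Multiply: 37 × 9 = 333
Subtract: 333 - 10 = 323
323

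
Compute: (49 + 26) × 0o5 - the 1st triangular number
Convert 0o5 (octal) → 5 (decimal)
Convert the 1st triangular number (triangular index) → 1×2/2 = 1 (decimal)
Expression in decimal: (49 + 26) × 5 - 1
Parentheses first: 49 + 26 = 75
Multiply: 75 × 5 = 375
Subtract: 375 - 1 = 374
374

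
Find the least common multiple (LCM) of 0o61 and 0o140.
Convert 0o61 (octal) → 6×8 + 1 = 49 (decimal)
Convert 0o140 (octal) → 1×64 + 4×8 = 96 (decimal)
Compute lcm(49, 96) = 4704
4704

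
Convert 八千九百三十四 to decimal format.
Convert 八千九百三十四 (Chinese numeral) → 8×1000 + 9×100 + 3×10 + 4 = 8934 (decimal)
8934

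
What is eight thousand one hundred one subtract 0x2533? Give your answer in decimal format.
Convert eight thousand one hundred one (English words) → 8×1000 + 1×100 + 1 = 8101 (decimal)
Convert 0x2533 (hexadecimal) → 2×4096 + 5×256 + 3×16 + 3 = 9523 (decimal)
Compute 8101 - 9523 = -1422
-1422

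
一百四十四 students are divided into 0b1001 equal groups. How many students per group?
Convert 一百四十四 (Chinese numeral) → 1×100 + 4×10 + 4 = 144 (decimal)
Convert 0b1001 (binary) → 8 + 1 = 9 (decimal)
Compute 144 ÷ 9 = 16
16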